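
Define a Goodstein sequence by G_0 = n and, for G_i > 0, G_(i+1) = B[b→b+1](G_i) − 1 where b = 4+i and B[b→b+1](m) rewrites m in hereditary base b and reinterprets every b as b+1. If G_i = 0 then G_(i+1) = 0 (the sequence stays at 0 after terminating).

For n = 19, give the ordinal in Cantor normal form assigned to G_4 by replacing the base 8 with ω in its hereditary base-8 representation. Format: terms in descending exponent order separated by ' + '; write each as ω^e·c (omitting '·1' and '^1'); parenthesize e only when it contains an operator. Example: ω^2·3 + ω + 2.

ω·7 + 7

G_0 = 19. HB_4(19) = 4^2 + 3. Bump = 28. G_1 = 27.
G_1 = 27. HB_5(27) = 5^2 + 2. Bump = 38. G_2 = 37.
G_2 = 37. HB_6(37) = 6^2 + 1. Bump = 50. G_3 = 49.
G_3 = 49. HB_7(49) = 7^2. Bump = 64. G_4 = 63.
G_4 = 63. HB_8(63) = 7·8 + 7. Bump = 70. G_5 = 69.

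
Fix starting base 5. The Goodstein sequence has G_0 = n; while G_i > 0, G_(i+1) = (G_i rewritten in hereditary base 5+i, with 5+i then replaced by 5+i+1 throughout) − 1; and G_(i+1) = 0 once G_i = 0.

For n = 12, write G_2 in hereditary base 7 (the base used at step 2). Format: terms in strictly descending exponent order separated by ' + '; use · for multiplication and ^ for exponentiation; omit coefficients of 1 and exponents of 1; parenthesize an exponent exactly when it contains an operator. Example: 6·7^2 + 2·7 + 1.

G_0 = 12. HB_5(12) = 2·5 + 2. Bump = 14. G_1 = 13.
G_1 = 13. HB_6(13) = 2·6 + 1. Bump = 15. G_2 = 14.
G_2 = 14. HB_7(14) = 2·7. Bump = 16. G_3 = 15.

2·7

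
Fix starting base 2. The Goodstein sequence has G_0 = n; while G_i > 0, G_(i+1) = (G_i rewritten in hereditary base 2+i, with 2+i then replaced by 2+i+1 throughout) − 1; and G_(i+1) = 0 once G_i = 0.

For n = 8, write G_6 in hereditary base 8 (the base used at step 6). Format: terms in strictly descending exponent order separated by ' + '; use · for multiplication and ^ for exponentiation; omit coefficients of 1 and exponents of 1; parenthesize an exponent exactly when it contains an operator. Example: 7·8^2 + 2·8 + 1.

2·8^8 + 2·8^2 + 8 + 3

G_0=8  [base 2] 2^(2 + 1)  →[2↦3]→  3^(3 + 1) = 81  −1 ⇒ G_1=80
G_1=80  [base 3] 2·3^3 + 2·3^2 + 2·3 + 2  →[3↦4]→  2·4^4 + 2·4^2 + 2·4 + 2 = 554  −1 ⇒ G_2=553
G_2=553  [base 4] 2·4^4 + 2·4^2 + 2·4 + 1  →[4↦5]→  2·5^5 + 2·5^2 + 2·5 + 1 = 6311  −1 ⇒ G_3=6310
G_3=6310  [base 5] 2·5^5 + 2·5^2 + 2·5  →[5↦6]→  2·6^6 + 2·6^2 + 2·6 = 93396  −1 ⇒ G_4=93395
G_4=93395  [base 6] 2·6^6 + 2·6^2 + 6 + 5  →[6↦7]→  2·7^7 + 2·7^2 + 7 + 5 = 1647196  −1 ⇒ G_5=1647195
G_5=1647195  [base 7] 2·7^7 + 2·7^2 + 7 + 4  →[7↦8]→  2·8^8 + 2·8^2 + 8 + 4 = 33554572  −1 ⇒ G_6=33554571
G_6=33554571  [base 8] 2·8^8 + 2·8^2 + 8 + 3  →[8↦9]→  2·9^9 + 2·9^2 + 9 + 3 = 774841152  −1 ⇒ G_7=774841151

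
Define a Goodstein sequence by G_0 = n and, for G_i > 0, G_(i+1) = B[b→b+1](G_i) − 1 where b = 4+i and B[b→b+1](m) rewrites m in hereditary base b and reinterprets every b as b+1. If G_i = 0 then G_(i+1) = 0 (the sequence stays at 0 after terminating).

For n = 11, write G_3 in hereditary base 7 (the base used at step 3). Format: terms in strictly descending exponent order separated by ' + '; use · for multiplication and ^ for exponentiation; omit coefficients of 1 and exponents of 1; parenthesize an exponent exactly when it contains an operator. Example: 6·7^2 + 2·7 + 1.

2·7

[0] 11 ≡ 2·4 + 3 (base 4). Lift 5: 13. −1: 12.
[1] 12 ≡ 2·5 + 2 (base 5). Lift 6: 14. −1: 13.
[2] 13 ≡ 2·6 + 1 (base 6). Lift 7: 15. −1: 14.
[3] 14 ≡ 2·7 (base 7). Lift 8: 16. −1: 15.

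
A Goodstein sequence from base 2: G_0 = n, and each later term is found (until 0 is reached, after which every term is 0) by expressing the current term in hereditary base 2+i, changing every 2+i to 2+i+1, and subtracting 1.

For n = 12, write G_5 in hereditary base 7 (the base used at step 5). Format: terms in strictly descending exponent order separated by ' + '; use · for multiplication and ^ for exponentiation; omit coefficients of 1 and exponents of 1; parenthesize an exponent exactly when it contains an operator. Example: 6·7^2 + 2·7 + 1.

7^(7 + 1) + 2·7^2 + 7 + 4

12 —HB2→ 2^(2 + 1) + 2^2 —bump→ 3^(3 + 1) + 3^3 = 108 —(−1)→ 107
107 —HB3→ 3^(3 + 1) + 2·3^2 + 2·3 + 2 —bump→ 4^(4 + 1) + 2·4^2 + 2·4 + 2 = 1066 —(−1)→ 1065
1065 —HB4→ 4^(4 + 1) + 2·4^2 + 2·4 + 1 —bump→ 5^(5 + 1) + 2·5^2 + 2·5 + 1 = 15686 —(−1)→ 15685
15685 —HB5→ 5^(5 + 1) + 2·5^2 + 2·5 —bump→ 6^(6 + 1) + 2·6^2 + 2·6 = 280020 —(−1)→ 280019
280019 —HB6→ 6^(6 + 1) + 2·6^2 + 6 + 5 —bump→ 7^(7 + 1) + 2·7^2 + 7 + 5 = 5764911 —(−1)→ 5764910
5764910 —HB7→ 7^(7 + 1) + 2·7^2 + 7 + 4 —bump→ 8^(8 + 1) + 2·8^2 + 8 + 4 = 134217868 —(−1)→ 134217867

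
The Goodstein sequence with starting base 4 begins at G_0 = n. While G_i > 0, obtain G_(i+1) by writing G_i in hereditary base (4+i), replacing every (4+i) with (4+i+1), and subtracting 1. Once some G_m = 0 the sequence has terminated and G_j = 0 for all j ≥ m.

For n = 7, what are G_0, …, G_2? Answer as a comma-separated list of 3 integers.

7, 7, 7

step 0: 7 = 4 + 3; sub 5 for 4: 5 + 3; = 8; G_1 = 8−1 = 7
step 1: 7 = 5 + 2; sub 6 for 5: 6 + 2; = 8; G_2 = 8−1 = 7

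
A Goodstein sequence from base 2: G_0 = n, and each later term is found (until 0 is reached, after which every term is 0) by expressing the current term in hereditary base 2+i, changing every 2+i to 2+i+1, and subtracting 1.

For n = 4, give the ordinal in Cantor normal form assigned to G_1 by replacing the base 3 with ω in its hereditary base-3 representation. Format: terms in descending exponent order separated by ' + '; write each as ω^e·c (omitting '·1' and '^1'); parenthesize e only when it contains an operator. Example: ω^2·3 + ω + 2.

step 0: 4 = 2^2; sub 3 for 2: 3^3; = 27; G_1 = 27−1 = 26
step 1: 26 = 2·3^2 + 2·3 + 2; sub 4 for 3: 2·4^2 + 2·4 + 2; = 42; G_2 = 42−1 = 41

ω^2·2 + ω·2 + 2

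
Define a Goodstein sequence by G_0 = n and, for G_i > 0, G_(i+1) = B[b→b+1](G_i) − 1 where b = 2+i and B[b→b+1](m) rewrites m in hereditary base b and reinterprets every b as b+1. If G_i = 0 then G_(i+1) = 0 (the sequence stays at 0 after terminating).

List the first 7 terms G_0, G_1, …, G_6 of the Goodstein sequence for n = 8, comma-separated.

8, 80, 553, 6310, 93395, 1647195, 33554571

G_0=8  [base 2] 2^(2 + 1)  →[2↦3]→  3^(3 + 1) = 81  −1 ⇒ G_1=80
G_1=80  [base 3] 2·3^3 + 2·3^2 + 2·3 + 2  →[3↦4]→  2·4^4 + 2·4^2 + 2·4 + 2 = 554  −1 ⇒ G_2=553
G_2=553  [base 4] 2·4^4 + 2·4^2 + 2·4 + 1  →[4↦5]→  2·5^5 + 2·5^2 + 2·5 + 1 = 6311  −1 ⇒ G_3=6310
G_3=6310  [base 5] 2·5^5 + 2·5^2 + 2·5  →[5↦6]→  2·6^6 + 2·6^2 + 2·6 = 93396  −1 ⇒ G_4=93395
G_4=93395  [base 6] 2·6^6 + 2·6^2 + 6 + 5  →[6↦7]→  2·7^7 + 2·7^2 + 7 + 5 = 1647196  −1 ⇒ G_5=1647195
G_5=1647195  [base 7] 2·7^7 + 2·7^2 + 7 + 4  →[7↦8]→  2·8^8 + 2·8^2 + 8 + 4 = 33554572  −1 ⇒ G_6=33554571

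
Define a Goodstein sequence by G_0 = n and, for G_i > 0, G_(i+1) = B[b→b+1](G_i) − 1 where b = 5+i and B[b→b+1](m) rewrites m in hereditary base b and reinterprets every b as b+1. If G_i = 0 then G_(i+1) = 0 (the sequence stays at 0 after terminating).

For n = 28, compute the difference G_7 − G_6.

i=0: 28 = 5^2 + 3 (b=5); 5→6: 6^2 + 3 = 39; 39−1 = 38
i=1: 38 = 6^2 + 2 (b=6); 6→7: 7^2 + 2 = 51; 51−1 = 50
i=2: 50 = 7^2 + 1 (b=7); 7→8: 8^2 + 1 = 65; 65−1 = 64
i=3: 64 = 8^2 (b=8); 8→9: 9^2 = 81; 81−1 = 80
i=4: 80 = 8·9 + 8 (b=9); 9→10: 8·10 + 8 = 88; 88−1 = 87
i=5: 87 = 8·10 + 7 (b=10); 10→11: 8·11 + 7 = 95; 95−1 = 94
i=6: 94 = 8·11 + 6 (b=11); 11→12: 8·12 + 6 = 102; 102−1 = 101

7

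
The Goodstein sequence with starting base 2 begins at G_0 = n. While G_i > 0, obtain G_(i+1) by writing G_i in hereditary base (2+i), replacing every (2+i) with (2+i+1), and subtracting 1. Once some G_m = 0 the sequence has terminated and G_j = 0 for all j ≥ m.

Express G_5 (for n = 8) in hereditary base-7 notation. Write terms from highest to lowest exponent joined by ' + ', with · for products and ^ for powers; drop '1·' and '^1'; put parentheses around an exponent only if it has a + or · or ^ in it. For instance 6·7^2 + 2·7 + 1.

i=0: 8 = 2^(2 + 1) (b=2); 2→3: 3^(3 + 1) = 81; 81−1 = 80
i=1: 80 = 2·3^3 + 2·3^2 + 2·3 + 2 (b=3); 3→4: 2·4^4 + 2·4^2 + 2·4 + 2 = 554; 554−1 = 553
i=2: 553 = 2·4^4 + 2·4^2 + 2·4 + 1 (b=4); 4→5: 2·5^5 + 2·5^2 + 2·5 + 1 = 6311; 6311−1 = 6310
i=3: 6310 = 2·5^5 + 2·5^2 + 2·5 (b=5); 5→6: 2·6^6 + 2·6^2 + 2·6 = 93396; 93396−1 = 93395
i=4: 93395 = 2·6^6 + 2·6^2 + 6 + 5 (b=6); 6→7: 2·7^7 + 2·7^2 + 7 + 5 = 1647196; 1647196−1 = 1647195
i=5: 1647195 = 2·7^7 + 2·7^2 + 7 + 4 (b=7); 7→8: 2·8^8 + 2·8^2 + 8 + 4 = 33554572; 33554572−1 = 33554571

2·7^7 + 2·7^2 + 7 + 4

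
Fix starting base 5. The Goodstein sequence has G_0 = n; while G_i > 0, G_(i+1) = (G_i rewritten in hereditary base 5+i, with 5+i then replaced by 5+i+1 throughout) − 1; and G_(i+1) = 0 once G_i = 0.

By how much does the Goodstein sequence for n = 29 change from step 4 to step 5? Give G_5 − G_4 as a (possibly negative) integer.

18

G_0 = 29. HB_5(29) = 5^2 + 4. Bump = 40. G_1 = 39.
G_1 = 39. HB_6(39) = 6^2 + 3. Bump = 52. G_2 = 51.
G_2 = 51. HB_7(51) = 7^2 + 2. Bump = 66. G_3 = 65.
G_3 = 65. HB_8(65) = 8^2 + 1. Bump = 82. G_4 = 81.
G_4 = 81. HB_9(81) = 9^2. Bump = 100. G_5 = 99.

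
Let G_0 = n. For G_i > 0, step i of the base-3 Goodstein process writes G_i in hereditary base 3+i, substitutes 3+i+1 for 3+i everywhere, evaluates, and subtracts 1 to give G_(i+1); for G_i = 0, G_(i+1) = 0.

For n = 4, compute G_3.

G_0=4  [base 3] 3 + 1  →[3↦4]→  4 + 1 = 5  −1 ⇒ G_1=4
G_1=4  [base 4] 4  →[4↦5]→  5 = 5  −1 ⇒ G_2=4
G_2=4  [base 5] 4  →[5↦6]→  4 = 4  −1 ⇒ G_3=3
G_3=3  [base 6] 3  →[6↦7]→  3 = 3  −1 ⇒ G_4=2

3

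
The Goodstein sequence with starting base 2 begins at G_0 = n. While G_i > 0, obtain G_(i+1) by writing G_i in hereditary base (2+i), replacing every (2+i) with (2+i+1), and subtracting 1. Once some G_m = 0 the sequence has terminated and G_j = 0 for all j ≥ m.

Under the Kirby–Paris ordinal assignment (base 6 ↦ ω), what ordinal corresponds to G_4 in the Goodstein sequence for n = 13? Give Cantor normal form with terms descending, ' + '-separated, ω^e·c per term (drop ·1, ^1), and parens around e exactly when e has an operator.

base 2: 13 = 2^(2 + 1) + 2^2 + 1; at 3: 3^(3 + 1) + 3^3 + 1 = 109; next = 108
base 3: 108 = 3^(3 + 1) + 3^3; at 4: 4^(4 + 1) + 4^4 = 1280; next = 1279
base 4: 1279 = 4^(4 + 1) + 3·4^3 + 3·4^2 + 3·4 + 3; at 5: 5^(5 + 1) + 3·5^3 + 3·5^2 + 3·5 + 3 = 16093; next = 16092
base 5: 16092 = 5^(5 + 1) + 3·5^3 + 3·5^2 + 3·5 + 2; at 6: 6^(6 + 1) + 3·6^3 + 3·6^2 + 3·6 + 2 = 280712; next = 280711
base 6: 280711 = 6^(6 + 1) + 3·6^3 + 3·6^2 + 3·6 + 1; at 7: 7^(7 + 1) + 3·7^3 + 3·7^2 + 3·7 + 1 = 5765999; next = 5765998

ω^(ω + 1) + ω^3·3 + ω^2·3 + ω·3 + 1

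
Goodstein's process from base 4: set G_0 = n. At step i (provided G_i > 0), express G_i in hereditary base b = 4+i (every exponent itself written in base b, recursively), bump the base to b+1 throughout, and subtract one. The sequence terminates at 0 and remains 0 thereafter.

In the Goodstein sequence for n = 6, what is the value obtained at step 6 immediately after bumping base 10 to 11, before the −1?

step 0: 6 = 4 + 2; sub 5 for 4: 5 + 2; = 7; G_1 = 7−1 = 6
step 1: 6 = 5 + 1; sub 6 for 5: 6 + 1; = 7; G_2 = 7−1 = 6
step 2: 6 = 6; sub 7 for 6: 7; = 7; G_3 = 7−1 = 6
step 3: 6 = 6; sub 8 for 7: 6; = 6; G_4 = 6−1 = 5
step 4: 5 = 5; sub 9 for 8: 5; = 5; G_5 = 5−1 = 4
step 5: 4 = 4; sub 10 for 9: 4; = 4; G_6 = 4−1 = 3
step 6: 3 = 3; sub 11 for 10: 3; = 3; G_7 = 3−1 = 2

3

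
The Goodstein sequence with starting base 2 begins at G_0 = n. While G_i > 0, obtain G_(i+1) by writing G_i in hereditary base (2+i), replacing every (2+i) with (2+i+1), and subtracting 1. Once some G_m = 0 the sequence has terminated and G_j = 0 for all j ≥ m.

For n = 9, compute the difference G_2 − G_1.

base 2: 9 = 2^(2 + 1) + 1; at 3: 3^(3 + 1) + 1 = 82; next = 81
base 3: 81 = 3^(3 + 1); at 4: 4^(4 + 1) = 1024; next = 1023

942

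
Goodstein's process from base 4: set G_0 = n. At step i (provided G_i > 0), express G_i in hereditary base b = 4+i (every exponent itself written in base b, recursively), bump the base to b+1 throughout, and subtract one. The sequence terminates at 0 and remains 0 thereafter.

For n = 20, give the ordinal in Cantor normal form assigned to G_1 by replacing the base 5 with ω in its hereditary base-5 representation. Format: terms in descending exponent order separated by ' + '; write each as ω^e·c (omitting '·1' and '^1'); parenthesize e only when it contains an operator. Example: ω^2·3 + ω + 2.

ω^2 + 4

base 4: 20 = 4^2 + 4; at 5: 5^2 + 5 = 30; next = 29
base 5: 29 = 5^2 + 4; at 6: 6^2 + 4 = 40; next = 39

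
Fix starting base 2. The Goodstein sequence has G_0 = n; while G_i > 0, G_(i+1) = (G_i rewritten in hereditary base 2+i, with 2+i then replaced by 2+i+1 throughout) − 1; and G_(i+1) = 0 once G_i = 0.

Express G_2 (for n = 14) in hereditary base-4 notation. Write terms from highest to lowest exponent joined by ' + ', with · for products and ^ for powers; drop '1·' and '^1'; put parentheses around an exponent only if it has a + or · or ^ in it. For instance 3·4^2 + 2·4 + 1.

(0) 14|_2 = 2^(2 + 1) + 2^2 + 2 ↦ 3^(3 + 1) + 3^3 + 3|_3 = 111 ⇒ 110
(1) 110|_3 = 3^(3 + 1) + 3^3 + 2 ↦ 4^(4 + 1) + 4^4 + 2|_4 = 1282 ⇒ 1281
(2) 1281|_4 = 4^(4 + 1) + 4^4 + 1 ↦ 5^(5 + 1) + 5^5 + 1|_5 = 18751 ⇒ 18750

4^(4 + 1) + 4^4 + 1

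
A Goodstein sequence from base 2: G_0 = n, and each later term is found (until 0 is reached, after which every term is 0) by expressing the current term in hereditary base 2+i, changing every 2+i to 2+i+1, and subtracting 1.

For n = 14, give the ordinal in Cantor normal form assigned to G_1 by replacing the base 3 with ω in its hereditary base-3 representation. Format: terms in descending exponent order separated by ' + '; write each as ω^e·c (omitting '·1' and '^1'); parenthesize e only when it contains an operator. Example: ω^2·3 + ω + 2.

G_0 = 14. HB_2(14) = 2^(2 + 1) + 2^2 + 2. Bump = 111. G_1 = 110.
G_1 = 110. HB_3(110) = 3^(3 + 1) + 3^3 + 2. Bump = 1282. G_2 = 1281.

ω^(ω + 1) + ω^ω + 2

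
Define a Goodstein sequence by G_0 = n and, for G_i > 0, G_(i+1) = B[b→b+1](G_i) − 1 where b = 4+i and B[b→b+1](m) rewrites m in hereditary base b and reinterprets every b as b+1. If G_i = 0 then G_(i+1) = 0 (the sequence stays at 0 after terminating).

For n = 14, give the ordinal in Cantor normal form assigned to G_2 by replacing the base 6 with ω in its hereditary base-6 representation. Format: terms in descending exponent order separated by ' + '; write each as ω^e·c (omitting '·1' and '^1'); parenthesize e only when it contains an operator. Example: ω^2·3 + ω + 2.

ω·3

(0) 14|_4 = 3·4 + 2 ↦ 3·5 + 2|_5 = 17 ⇒ 16
(1) 16|_5 = 3·5 + 1 ↦ 3·6 + 1|_6 = 19 ⇒ 18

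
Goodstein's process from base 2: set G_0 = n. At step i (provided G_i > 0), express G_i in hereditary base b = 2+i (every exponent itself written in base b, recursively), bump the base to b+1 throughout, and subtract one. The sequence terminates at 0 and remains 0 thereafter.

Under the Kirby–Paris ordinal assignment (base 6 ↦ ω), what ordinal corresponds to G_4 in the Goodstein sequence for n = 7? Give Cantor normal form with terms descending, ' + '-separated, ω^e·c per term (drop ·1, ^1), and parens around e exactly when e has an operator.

7 —HB2→ 2^2 + 2 + 1 —bump→ 3^3 + 3 + 1 = 31 —(−1)→ 30
30 —HB3→ 3^3 + 3 —bump→ 4^4 + 4 = 260 —(−1)→ 259
259 —HB4→ 4^4 + 3 —bump→ 5^5 + 3 = 3128 —(−1)→ 3127
3127 —HB5→ 5^5 + 2 —bump→ 6^6 + 2 = 46658 —(−1)→ 46657

ω^ω + 1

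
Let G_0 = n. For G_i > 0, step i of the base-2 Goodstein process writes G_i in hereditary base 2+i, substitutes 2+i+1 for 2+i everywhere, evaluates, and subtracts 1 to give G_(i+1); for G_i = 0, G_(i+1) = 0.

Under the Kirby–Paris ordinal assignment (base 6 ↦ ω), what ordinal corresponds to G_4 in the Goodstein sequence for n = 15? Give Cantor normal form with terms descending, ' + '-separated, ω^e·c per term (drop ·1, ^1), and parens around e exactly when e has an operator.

(0) 15|_2 = 2^(2 + 1) + 2^2 + 2 + 1 ↦ 3^(3 + 1) + 3^3 + 3 + 1|_3 = 112 ⇒ 111
(1) 111|_3 = 3^(3 + 1) + 3^3 + 3 ↦ 4^(4 + 1) + 4^4 + 4|_4 = 1284 ⇒ 1283
(2) 1283|_4 = 4^(4 + 1) + 4^4 + 3 ↦ 5^(5 + 1) + 5^5 + 3|_5 = 18753 ⇒ 18752
(3) 18752|_5 = 5^(5 + 1) + 5^5 + 2 ↦ 6^(6 + 1) + 6^6 + 2|_6 = 326594 ⇒ 326593
(4) 326593|_6 = 6^(6 + 1) + 6^6 + 1 ↦ 7^(7 + 1) + 7^7 + 1|_7 = 6588345 ⇒ 6588344

ω^(ω + 1) + ω^ω + 1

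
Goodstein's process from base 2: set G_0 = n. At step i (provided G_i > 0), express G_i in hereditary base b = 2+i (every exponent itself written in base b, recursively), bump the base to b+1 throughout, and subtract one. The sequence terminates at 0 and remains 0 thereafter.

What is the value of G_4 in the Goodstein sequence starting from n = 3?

1

3 —HB2→ 2 + 1 —bump→ 3 + 1 = 4 —(−1)→ 3
3 —HB3→ 3 —bump→ 4 = 4 —(−1)→ 3
3 —HB4→ 3 —bump→ 3 = 3 —(−1)→ 2
2 —HB5→ 2 —bump→ 2 = 2 —(−1)→ 1
1 —HB6→ 1 —bump→ 1 = 1 —(−1)→ 0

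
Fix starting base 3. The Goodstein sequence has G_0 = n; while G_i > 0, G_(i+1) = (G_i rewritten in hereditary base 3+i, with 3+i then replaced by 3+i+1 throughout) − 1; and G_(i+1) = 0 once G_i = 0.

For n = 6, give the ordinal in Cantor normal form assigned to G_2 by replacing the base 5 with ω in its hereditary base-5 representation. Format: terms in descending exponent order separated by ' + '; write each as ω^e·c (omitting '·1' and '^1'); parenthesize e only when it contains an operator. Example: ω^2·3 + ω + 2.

ω + 2

step 0: 6 = 2·3; sub 4 for 3: 2·4; = 8; G_1 = 8−1 = 7
step 1: 7 = 4 + 3; sub 5 for 4: 5 + 3; = 8; G_2 = 8−1 = 7
step 2: 7 = 5 + 2; sub 6 for 5: 6 + 2; = 8; G_3 = 8−1 = 7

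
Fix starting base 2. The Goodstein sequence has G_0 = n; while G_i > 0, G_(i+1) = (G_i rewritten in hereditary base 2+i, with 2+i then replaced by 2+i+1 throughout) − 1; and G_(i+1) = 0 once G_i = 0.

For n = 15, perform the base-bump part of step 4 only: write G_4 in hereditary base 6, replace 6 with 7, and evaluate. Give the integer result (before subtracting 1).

6588345

step 0: 15 = 2^(2 + 1) + 2^2 + 2 + 1; sub 3 for 2: 3^(3 + 1) + 3^3 + 3 + 1; = 112; G_1 = 112−1 = 111
step 1: 111 = 3^(3 + 1) + 3^3 + 3; sub 4 for 3: 4^(4 + 1) + 4^4 + 4; = 1284; G_2 = 1284−1 = 1283
step 2: 1283 = 4^(4 + 1) + 4^4 + 3; sub 5 for 4: 5^(5 + 1) + 5^5 + 3; = 18753; G_3 = 18753−1 = 18752
step 3: 18752 = 5^(5 + 1) + 5^5 + 2; sub 6 for 5: 6^(6 + 1) + 6^6 + 2; = 326594; G_4 = 326594−1 = 326593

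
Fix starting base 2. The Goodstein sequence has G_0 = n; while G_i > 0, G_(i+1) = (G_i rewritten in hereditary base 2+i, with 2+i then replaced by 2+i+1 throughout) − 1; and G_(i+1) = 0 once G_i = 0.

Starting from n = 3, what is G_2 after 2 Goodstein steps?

G_0=3  [base 2] 2 + 1  →[2↦3]→  3 + 1 = 4  −1 ⇒ G_1=3
G_1=3  [base 3] 3  →[3↦4]→  4 = 4  −1 ⇒ G_2=3
G_2=3  [base 4] 3  →[4↦5]→  3 = 3  −1 ⇒ G_3=2

3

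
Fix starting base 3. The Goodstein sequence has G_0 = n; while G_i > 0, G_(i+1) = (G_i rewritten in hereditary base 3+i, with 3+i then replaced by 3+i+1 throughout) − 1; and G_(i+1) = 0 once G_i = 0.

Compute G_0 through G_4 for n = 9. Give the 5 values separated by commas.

(0) 9|_3 = 3^2 ↦ 4^2|_4 = 16 ⇒ 15
(1) 15|_4 = 3·4 + 3 ↦ 3·5 + 3|_5 = 18 ⇒ 17
(2) 17|_5 = 3·5 + 2 ↦ 3·6 + 2|_6 = 20 ⇒ 19
(3) 19|_6 = 3·6 + 1 ↦ 3·7 + 1|_7 = 22 ⇒ 21

9, 15, 17, 19, 21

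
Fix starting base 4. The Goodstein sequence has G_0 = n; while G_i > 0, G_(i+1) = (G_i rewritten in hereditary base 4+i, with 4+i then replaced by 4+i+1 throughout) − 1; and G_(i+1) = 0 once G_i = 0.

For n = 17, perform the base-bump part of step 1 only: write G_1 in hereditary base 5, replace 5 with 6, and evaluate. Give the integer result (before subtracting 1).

G_0 = 17. HB_4(17) = 4^2 + 1. Bump = 26. G_1 = 25.
G_1 = 25. HB_5(25) = 5^2. Bump = 36. G_2 = 35.

36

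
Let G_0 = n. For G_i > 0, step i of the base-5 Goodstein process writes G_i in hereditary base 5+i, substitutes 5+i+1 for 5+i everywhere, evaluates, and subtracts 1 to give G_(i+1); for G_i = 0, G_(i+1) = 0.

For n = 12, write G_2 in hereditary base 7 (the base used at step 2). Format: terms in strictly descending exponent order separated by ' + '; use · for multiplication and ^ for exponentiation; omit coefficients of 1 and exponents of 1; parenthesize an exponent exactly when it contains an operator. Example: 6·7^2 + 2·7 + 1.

2·7

i=0: 12 = 2·5 + 2 (b=5); 5→6: 2·6 + 2 = 14; 14−1 = 13
i=1: 13 = 2·6 + 1 (b=6); 6→7: 2·7 + 1 = 15; 15−1 = 14
i=2: 14 = 2·7 (b=7); 7→8: 2·8 = 16; 16−1 = 15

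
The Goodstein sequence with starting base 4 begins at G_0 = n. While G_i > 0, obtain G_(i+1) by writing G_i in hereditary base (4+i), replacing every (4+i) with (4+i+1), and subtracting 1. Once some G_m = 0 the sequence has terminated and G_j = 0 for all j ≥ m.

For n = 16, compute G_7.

41

G_0=16  [base 4] 4^2  →[4↦5]→  5^2 = 25  −1 ⇒ G_1=24
G_1=24  [base 5] 4·5 + 4  →[5↦6]→  4·6 + 4 = 28  −1 ⇒ G_2=27
G_2=27  [base 6] 4·6 + 3  →[6↦7]→  4·7 + 3 = 31  −1 ⇒ G_3=30
G_3=30  [base 7] 4·7 + 2  →[7↦8]→  4·8 + 2 = 34  −1 ⇒ G_4=33
G_4=33  [base 8] 4·8 + 1  →[8↦9]→  4·9 + 1 = 37  −1 ⇒ G_5=36
G_5=36  [base 9] 4·9  →[9↦10]→  4·10 = 40  −1 ⇒ G_6=39
G_6=39  [base 10] 3·10 + 9  →[10↦11]→  3·11 + 9 = 42  −1 ⇒ G_7=41
G_7=41  [base 11] 3·11 + 8  →[11↦12]→  3·12 + 8 = 44  −1 ⇒ G_8=43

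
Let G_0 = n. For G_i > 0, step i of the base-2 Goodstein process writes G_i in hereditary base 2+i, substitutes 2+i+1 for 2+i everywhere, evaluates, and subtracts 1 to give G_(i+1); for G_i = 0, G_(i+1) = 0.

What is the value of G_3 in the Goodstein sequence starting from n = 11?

(0) 11|_2 = 2^(2 + 1) + 2 + 1 ↦ 3^(3 + 1) + 3 + 1|_3 = 85 ⇒ 84
(1) 84|_3 = 3^(3 + 1) + 3 ↦ 4^(4 + 1) + 4|_4 = 1028 ⇒ 1027
(2) 1027|_4 = 4^(4 + 1) + 3 ↦ 5^(5 + 1) + 3|_5 = 15628 ⇒ 15627
(3) 15627|_5 = 5^(5 + 1) + 2 ↦ 6^(6 + 1) + 2|_6 = 279938 ⇒ 279937

15627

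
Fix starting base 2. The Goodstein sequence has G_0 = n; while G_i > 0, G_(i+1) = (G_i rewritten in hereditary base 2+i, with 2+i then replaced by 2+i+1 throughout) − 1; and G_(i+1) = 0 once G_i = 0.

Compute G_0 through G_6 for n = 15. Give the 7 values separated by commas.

G_0=15  [base 2] 2^(2 + 1) + 2^2 + 2 + 1  →[2↦3]→  3^(3 + 1) + 3^3 + 3 + 1 = 112  −1 ⇒ G_1=111
G_1=111  [base 3] 3^(3 + 1) + 3^3 + 3  →[3↦4]→  4^(4 + 1) + 4^4 + 4 = 1284  −1 ⇒ G_2=1283
G_2=1283  [base 4] 4^(4 + 1) + 4^4 + 3  →[4↦5]→  5^(5 + 1) + 5^5 + 3 = 18753  −1 ⇒ G_3=18752
G_3=18752  [base 5] 5^(5 + 1) + 5^5 + 2  →[5↦6]→  6^(6 + 1) + 6^6 + 2 = 326594  −1 ⇒ G_4=326593
G_4=326593  [base 6] 6^(6 + 1) + 6^6 + 1  →[6↦7]→  7^(7 + 1) + 7^7 + 1 = 6588345  −1 ⇒ G_5=6588344
G_5=6588344  [base 7] 7^(7 + 1) + 7^7  →[7↦8]→  8^(8 + 1) + 8^8 = 150994944  −1 ⇒ G_6=150994943

15, 111, 1283, 18752, 326593, 6588344, 150994943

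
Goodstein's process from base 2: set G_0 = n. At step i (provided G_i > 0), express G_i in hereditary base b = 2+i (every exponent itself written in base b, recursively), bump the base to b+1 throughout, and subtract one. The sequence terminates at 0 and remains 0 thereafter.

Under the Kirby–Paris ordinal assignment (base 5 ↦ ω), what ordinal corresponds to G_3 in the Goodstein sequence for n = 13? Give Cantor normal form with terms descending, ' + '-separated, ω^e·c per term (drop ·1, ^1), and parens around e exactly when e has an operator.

base 2: 13 = 2^(2 + 1) + 2^2 + 1; at 3: 3^(3 + 1) + 3^3 + 1 = 109; next = 108
base 3: 108 = 3^(3 + 1) + 3^3; at 4: 4^(4 + 1) + 4^4 = 1280; next = 1279
base 4: 1279 = 4^(4 + 1) + 3·4^3 + 3·4^2 + 3·4 + 3; at 5: 5^(5 + 1) + 3·5^3 + 3·5^2 + 3·5 + 3 = 16093; next = 16092

ω^(ω + 1) + ω^3·3 + ω^2·3 + ω·3 + 2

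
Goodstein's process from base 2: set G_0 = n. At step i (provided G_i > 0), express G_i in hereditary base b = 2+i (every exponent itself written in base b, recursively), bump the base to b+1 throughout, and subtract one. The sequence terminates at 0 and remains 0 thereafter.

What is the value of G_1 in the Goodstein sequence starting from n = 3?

3

G_0=3  [base 2] 2 + 1  →[2↦3]→  3 + 1 = 4  −1 ⇒ G_1=3
G_1=3  [base 3] 3  →[3↦4]→  4 = 4  −1 ⇒ G_2=3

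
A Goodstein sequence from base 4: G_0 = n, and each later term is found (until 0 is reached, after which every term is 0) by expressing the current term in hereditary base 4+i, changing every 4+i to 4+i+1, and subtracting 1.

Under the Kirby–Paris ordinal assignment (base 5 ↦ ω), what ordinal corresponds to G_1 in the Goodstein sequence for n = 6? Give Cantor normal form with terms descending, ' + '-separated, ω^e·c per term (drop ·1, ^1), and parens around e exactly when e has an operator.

ω + 1

G_0=6  [base 4] 4 + 2  →[4↦5]→  5 + 2 = 7  −1 ⇒ G_1=6
G_1=6  [base 5] 5 + 1  →[5↦6]→  6 + 1 = 7  −1 ⇒ G_2=6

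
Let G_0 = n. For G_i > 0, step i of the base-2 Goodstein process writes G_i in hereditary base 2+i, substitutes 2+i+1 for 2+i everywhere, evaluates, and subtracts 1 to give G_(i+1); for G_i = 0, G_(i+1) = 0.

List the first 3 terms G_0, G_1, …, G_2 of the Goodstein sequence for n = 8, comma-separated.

8 —HB2→ 2^(2 + 1) —bump→ 3^(3 + 1) = 81 —(−1)→ 80
80 —HB3→ 2·3^3 + 2·3^2 + 2·3 + 2 —bump→ 2·4^4 + 2·4^2 + 2·4 + 2 = 554 —(−1)→ 553

8, 80, 553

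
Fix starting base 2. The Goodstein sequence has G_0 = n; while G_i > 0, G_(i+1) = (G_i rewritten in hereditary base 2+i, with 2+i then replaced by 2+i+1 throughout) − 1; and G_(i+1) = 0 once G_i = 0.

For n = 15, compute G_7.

G_0 = 15. HB_2(15) = 2^(2 + 1) + 2^2 + 2 + 1. Bump = 112. G_1 = 111.
G_1 = 111. HB_3(111) = 3^(3 + 1) + 3^3 + 3. Bump = 1284. G_2 = 1283.
G_2 = 1283. HB_4(1283) = 4^(4 + 1) + 4^4 + 3. Bump = 18753. G_3 = 18752.
G_3 = 18752. HB_5(18752) = 5^(5 + 1) + 5^5 + 2. Bump = 326594. G_4 = 326593.
G_4 = 326593. HB_6(326593) = 6^(6 + 1) + 6^6 + 1. Bump = 6588345. G_5 = 6588344.
G_5 = 6588344. HB_7(6588344) = 7^(7 + 1) + 7^7. Bump = 150994944. G_6 = 150994943.
G_6 = 150994943. HB_8(150994943) = 8^(8 + 1) + 7·8^7 + 7·8^6 + 7·8^5 + 7·8^4 + 7·8^3 + 7·8^2 + 7·8 + 7. Bump = 3524450281. G_7 = 3524450280.
G_7 = 3524450280. HB_9(3524450280) = 9^(9 + 1) + 7·9^7 + 7·9^6 + 7·9^5 + 7·9^4 + 7·9^3 + 7·9^2 + 7·9 + 6. Bump = 100077777776. G_8 = 100077777775.

3524450280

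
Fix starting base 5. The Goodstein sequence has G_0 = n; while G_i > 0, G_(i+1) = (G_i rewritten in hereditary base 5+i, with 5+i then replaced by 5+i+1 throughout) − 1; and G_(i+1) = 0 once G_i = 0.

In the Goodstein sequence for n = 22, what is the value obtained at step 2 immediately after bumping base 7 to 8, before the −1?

i=0: 22 = 4·5 + 2 (b=5); 5→6: 4·6 + 2 = 26; 26−1 = 25
i=1: 25 = 4·6 + 1 (b=6); 6→7: 4·7 + 1 = 29; 29−1 = 28
i=2: 28 = 4·7 (b=7); 7→8: 4·8 = 32; 32−1 = 31

32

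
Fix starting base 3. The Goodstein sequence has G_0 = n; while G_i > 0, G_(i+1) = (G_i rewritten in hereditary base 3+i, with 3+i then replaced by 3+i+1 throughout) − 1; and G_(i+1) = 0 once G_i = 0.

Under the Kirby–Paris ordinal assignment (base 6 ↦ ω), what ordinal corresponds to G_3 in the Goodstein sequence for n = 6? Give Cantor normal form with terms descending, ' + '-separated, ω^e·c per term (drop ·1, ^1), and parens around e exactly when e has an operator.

G_0 = 6. HB_3(6) = 2·3. Bump = 8. G_1 = 7.
G_1 = 7. HB_4(7) = 4 + 3. Bump = 8. G_2 = 7.
G_2 = 7. HB_5(7) = 5 + 2. Bump = 8. G_3 = 7.
G_3 = 7. HB_6(7) = 6 + 1. Bump = 8. G_4 = 7.

ω + 1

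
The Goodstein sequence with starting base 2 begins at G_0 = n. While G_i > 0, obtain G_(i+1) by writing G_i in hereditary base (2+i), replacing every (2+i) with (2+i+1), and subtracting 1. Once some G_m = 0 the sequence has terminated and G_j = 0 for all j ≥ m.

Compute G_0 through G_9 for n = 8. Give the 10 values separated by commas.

G_0=8  [base 2] 2^(2 + 1)  →[2↦3]→  3^(3 + 1) = 81  −1 ⇒ G_1=80
G_1=80  [base 3] 2·3^3 + 2·3^2 + 2·3 + 2  →[3↦4]→  2·4^4 + 2·4^2 + 2·4 + 2 = 554  −1 ⇒ G_2=553
G_2=553  [base 4] 2·4^4 + 2·4^2 + 2·4 + 1  →[4↦5]→  2·5^5 + 2·5^2 + 2·5 + 1 = 6311  −1 ⇒ G_3=6310
G_3=6310  [base 5] 2·5^5 + 2·5^2 + 2·5  →[5↦6]→  2·6^6 + 2·6^2 + 2·6 = 93396  −1 ⇒ G_4=93395
G_4=93395  [base 6] 2·6^6 + 2·6^2 + 6 + 5  →[6↦7]→  2·7^7 + 2·7^2 + 7 + 5 = 1647196  −1 ⇒ G_5=1647195
G_5=1647195  [base 7] 2·7^7 + 2·7^2 + 7 + 4  →[7↦8]→  2·8^8 + 2·8^2 + 8 + 4 = 33554572  −1 ⇒ G_6=33554571
G_6=33554571  [base 8] 2·8^8 + 2·8^2 + 8 + 3  →[8↦9]→  2·9^9 + 2·9^2 + 9 + 3 = 774841152  −1 ⇒ G_7=774841151
G_7=774841151  [base 9] 2·9^9 + 2·9^2 + 9 + 2  →[9↦10]→  2·10^10 + 2·10^2 + 10 + 2 = 20000000212  −1 ⇒ G_8=20000000211
G_8=20000000211  [base 10] 2·10^10 + 2·10^2 + 10 + 1  →[10↦11]→  2·11^11 + 2·11^2 + 11 + 1 = 570623341476  −1 ⇒ G_9=570623341475

8, 80, 553, 6310, 93395, 1647195, 33554571, 774841151, 20000000211, 570623341475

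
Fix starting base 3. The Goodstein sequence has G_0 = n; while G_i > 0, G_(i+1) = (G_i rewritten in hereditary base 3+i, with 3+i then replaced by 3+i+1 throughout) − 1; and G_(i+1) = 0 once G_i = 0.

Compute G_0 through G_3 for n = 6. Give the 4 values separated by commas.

[0] 6 ≡ 2·3 (base 3). Lift 4: 8. −1: 7.
[1] 7 ≡ 4 + 3 (base 4). Lift 5: 8. −1: 7.
[2] 7 ≡ 5 + 2 (base 5). Lift 6: 8. −1: 7.

6, 7, 7, 7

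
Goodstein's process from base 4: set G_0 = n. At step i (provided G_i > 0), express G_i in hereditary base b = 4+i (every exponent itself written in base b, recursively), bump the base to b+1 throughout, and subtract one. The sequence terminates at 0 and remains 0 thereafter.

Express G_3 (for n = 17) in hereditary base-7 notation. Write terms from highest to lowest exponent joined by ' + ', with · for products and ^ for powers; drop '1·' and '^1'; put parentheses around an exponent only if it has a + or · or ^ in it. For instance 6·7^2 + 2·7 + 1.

5·7 + 4

base 4: 17 = 4^2 + 1; at 5: 5^2 + 1 = 26; next = 25
base 5: 25 = 5^2; at 6: 6^2 = 36; next = 35
base 6: 35 = 5·6 + 5; at 7: 5·7 + 5 = 40; next = 39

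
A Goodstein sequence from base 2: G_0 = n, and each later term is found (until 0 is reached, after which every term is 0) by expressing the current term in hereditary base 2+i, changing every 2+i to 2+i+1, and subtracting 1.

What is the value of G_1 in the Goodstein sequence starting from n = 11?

G_0=11  [base 2] 2^(2 + 1) + 2 + 1  →[2↦3]→  3^(3 + 1) + 3 + 1 = 85  −1 ⇒ G_1=84
G_1=84  [base 3] 3^(3 + 1) + 3  →[3↦4]→  4^(4 + 1) + 4 = 1028  −1 ⇒ G_2=1027

84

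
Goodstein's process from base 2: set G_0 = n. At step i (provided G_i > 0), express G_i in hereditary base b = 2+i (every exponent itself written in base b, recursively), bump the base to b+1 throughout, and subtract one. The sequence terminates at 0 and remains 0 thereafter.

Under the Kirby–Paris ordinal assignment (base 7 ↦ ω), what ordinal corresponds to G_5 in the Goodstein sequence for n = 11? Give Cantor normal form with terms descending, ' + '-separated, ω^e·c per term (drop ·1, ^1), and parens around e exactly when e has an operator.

G_0 = 11. HB_2(11) = 2^(2 + 1) + 2 + 1. Bump = 85. G_1 = 84.
G_1 = 84. HB_3(84) = 3^(3 + 1) + 3. Bump = 1028. G_2 = 1027.
G_2 = 1027. HB_4(1027) = 4^(4 + 1) + 3. Bump = 15628. G_3 = 15627.
G_3 = 15627. HB_5(15627) = 5^(5 + 1) + 2. Bump = 279938. G_4 = 279937.
G_4 = 279937. HB_6(279937) = 6^(6 + 1) + 1. Bump = 5764802. G_5 = 5764801.
G_5 = 5764801. HB_7(5764801) = 7^(7 + 1). Bump = 134217728. G_6 = 134217727.

ω^(ω + 1)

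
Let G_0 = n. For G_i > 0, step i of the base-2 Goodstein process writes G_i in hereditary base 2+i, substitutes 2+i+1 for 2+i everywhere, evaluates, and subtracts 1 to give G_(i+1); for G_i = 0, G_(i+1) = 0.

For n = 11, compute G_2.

11 —HB2→ 2^(2 + 1) + 2 + 1 —bump→ 3^(3 + 1) + 3 + 1 = 85 —(−1)→ 84
84 —HB3→ 3^(3 + 1) + 3 —bump→ 4^(4 + 1) + 4 = 1028 —(−1)→ 1027
1027 —HB4→ 4^(4 + 1) + 3 —bump→ 5^(5 + 1) + 3 = 15628 —(−1)→ 15627

1027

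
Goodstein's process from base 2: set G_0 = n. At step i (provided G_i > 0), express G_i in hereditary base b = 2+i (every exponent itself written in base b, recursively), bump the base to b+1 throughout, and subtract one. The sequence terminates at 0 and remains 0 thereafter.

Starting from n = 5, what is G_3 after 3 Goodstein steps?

(0) 5|_2 = 2^2 + 1 ↦ 3^3 + 1|_3 = 28 ⇒ 27
(1) 27|_3 = 3^3 ↦ 4^4|_4 = 256 ⇒ 255
(2) 255|_4 = 3·4^3 + 3·4^2 + 3·4 + 3 ↦ 3·5^3 + 3·5^2 + 3·5 + 3|_5 = 468 ⇒ 467
(3) 467|_5 = 3·5^3 + 3·5^2 + 3·5 + 2 ↦ 3·6^3 + 3·6^2 + 3·6 + 2|_6 = 776 ⇒ 775

467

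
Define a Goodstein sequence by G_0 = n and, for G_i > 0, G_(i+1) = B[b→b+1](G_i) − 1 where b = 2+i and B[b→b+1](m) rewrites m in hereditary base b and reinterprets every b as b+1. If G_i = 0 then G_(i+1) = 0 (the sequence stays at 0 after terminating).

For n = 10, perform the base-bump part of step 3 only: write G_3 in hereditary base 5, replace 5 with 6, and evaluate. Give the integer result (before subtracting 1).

279936

i=0: 10 = 2^(2 + 1) + 2 (b=2); 2→3: 3^(3 + 1) + 3 = 84; 84−1 = 83
i=1: 83 = 3^(3 + 1) + 2 (b=3); 3→4: 4^(4 + 1) + 2 = 1026; 1026−1 = 1025
i=2: 1025 = 4^(4 + 1) + 1 (b=4); 4→5: 5^(5 + 1) + 1 = 15626; 15626−1 = 15625
i=3: 15625 = 5^(5 + 1) (b=5); 5→6: 6^(6 + 1) = 279936; 279936−1 = 279935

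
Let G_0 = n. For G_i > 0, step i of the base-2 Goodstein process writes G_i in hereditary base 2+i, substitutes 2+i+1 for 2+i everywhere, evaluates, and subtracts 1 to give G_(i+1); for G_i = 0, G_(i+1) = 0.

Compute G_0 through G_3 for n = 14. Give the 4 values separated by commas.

14 —HB2→ 2^(2 + 1) + 2^2 + 2 —bump→ 3^(3 + 1) + 3^3 + 3 = 111 —(−1)→ 110
110 —HB3→ 3^(3 + 1) + 3^3 + 2 —bump→ 4^(4 + 1) + 4^4 + 2 = 1282 —(−1)→ 1281
1281 —HB4→ 4^(4 + 1) + 4^4 + 1 —bump→ 5^(5 + 1) + 5^5 + 1 = 18751 —(−1)→ 18750

14, 110, 1281, 18750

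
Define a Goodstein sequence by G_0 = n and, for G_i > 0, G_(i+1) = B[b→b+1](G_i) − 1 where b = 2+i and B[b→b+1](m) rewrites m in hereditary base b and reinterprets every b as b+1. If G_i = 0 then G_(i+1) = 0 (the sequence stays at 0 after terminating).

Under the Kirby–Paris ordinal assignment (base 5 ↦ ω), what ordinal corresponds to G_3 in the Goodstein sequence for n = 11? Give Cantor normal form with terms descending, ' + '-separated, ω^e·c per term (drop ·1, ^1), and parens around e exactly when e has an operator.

ω^(ω + 1) + 2

(0) 11|_2 = 2^(2 + 1) + 2 + 1 ↦ 3^(3 + 1) + 3 + 1|_3 = 85 ⇒ 84
(1) 84|_3 = 3^(3 + 1) + 3 ↦ 4^(4 + 1) + 4|_4 = 1028 ⇒ 1027
(2) 1027|_4 = 4^(4 + 1) + 3 ↦ 5^(5 + 1) + 3|_5 = 15628 ⇒ 15627
(3) 15627|_5 = 5^(5 + 1) + 2 ↦ 6^(6 + 1) + 2|_6 = 279938 ⇒ 279937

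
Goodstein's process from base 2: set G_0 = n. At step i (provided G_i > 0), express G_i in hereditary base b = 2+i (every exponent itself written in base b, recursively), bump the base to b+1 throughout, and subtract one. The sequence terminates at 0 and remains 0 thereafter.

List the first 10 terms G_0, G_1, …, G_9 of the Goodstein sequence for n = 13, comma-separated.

step 0: 13 = 2^(2 + 1) + 2^2 + 1; sub 3 for 2: 3^(3 + 1) + 3^3 + 1; = 109; G_1 = 109−1 = 108
step 1: 108 = 3^(3 + 1) + 3^3; sub 4 for 3: 4^(4 + 1) + 4^4; = 1280; G_2 = 1280−1 = 1279
step 2: 1279 = 4^(4 + 1) + 3·4^3 + 3·4^2 + 3·4 + 3; sub 5 for 4: 5^(5 + 1) + 3·5^3 + 3·5^2 + 3·5 + 3; = 16093; G_3 = 16093−1 = 16092
step 3: 16092 = 5^(5 + 1) + 3·5^3 + 3·5^2 + 3·5 + 2; sub 6 for 5: 6^(6 + 1) + 3·6^3 + 3·6^2 + 3·6 + 2; = 280712; G_4 = 280712−1 = 280711
step 4: 280711 = 6^(6 + 1) + 3·6^3 + 3·6^2 + 3·6 + 1; sub 7 for 6: 7^(7 + 1) + 3·7^3 + 3·7^2 + 3·7 + 1; = 5765999; G_5 = 5765999−1 = 5765998
step 5: 5765998 = 7^(7 + 1) + 3·7^3 + 3·7^2 + 3·7; sub 8 for 7: 8^(8 + 1) + 3·8^3 + 3·8^2 + 3·8; = 134219480; G_6 = 134219480−1 = 134219479
step 6: 134219479 = 8^(8 + 1) + 3·8^3 + 3·8^2 + 2·8 + 7; sub 9 for 8: 9^(9 + 1) + 3·9^3 + 3·9^2 + 2·9 + 7; = 3486786856; G_7 = 3486786856−1 = 3486786855
step 7: 3486786855 = 9^(9 + 1) + 3·9^3 + 3·9^2 + 2·9 + 6; sub 10 for 9: 10^(10 + 1) + 3·10^3 + 3·10^2 + 2·10 + 6; = 100000003326; G_8 = 100000003326−1 = 100000003325
step 8: 100000003325 = 10^(10 + 1) + 3·10^3 + 3·10^2 + 2·10 + 5; sub 11 for 10: 11^(11 + 1) + 3·11^3 + 3·11^2 + 2·11 + 5; = 3138428381104; G_9 = 3138428381104−1 = 3138428381103

13, 108, 1279, 16092, 280711, 5765998, 134219479, 3486786855, 100000003325, 3138428381103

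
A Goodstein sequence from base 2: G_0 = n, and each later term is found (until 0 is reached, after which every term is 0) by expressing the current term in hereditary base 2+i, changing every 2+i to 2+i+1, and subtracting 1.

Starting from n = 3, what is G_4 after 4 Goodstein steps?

1

(0) 3|_2 = 2 + 1 ↦ 3 + 1|_3 = 4 ⇒ 3
(1) 3|_3 = 3 ↦ 4|_4 = 4 ⇒ 3
(2) 3|_4 = 3 ↦ 3|_5 = 3 ⇒ 2
(3) 2|_5 = 2 ↦ 2|_6 = 2 ⇒ 1
(4) 1|_6 = 1 ↦ 1|_7 = 1 ⇒ 0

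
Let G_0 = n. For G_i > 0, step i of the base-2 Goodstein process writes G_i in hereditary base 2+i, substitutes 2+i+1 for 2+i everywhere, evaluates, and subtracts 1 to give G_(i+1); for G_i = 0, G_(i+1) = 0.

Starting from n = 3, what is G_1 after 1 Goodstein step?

3 —HB2→ 2 + 1 —bump→ 3 + 1 = 4 —(−1)→ 3
3 —HB3→ 3 —bump→ 4 = 4 —(−1)→ 3

3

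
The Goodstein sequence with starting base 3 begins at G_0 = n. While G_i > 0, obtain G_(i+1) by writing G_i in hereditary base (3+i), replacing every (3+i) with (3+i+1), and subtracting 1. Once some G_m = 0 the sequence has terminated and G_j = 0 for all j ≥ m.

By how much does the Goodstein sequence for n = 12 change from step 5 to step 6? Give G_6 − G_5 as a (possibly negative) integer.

6

[0] 12 ≡ 3^2 + 3 (base 3). Lift 4: 20. −1: 19.
[1] 19 ≡ 4^2 + 3 (base 4). Lift 5: 28. −1: 27.
[2] 27 ≡ 5^2 + 2 (base 5). Lift 6: 38. −1: 37.
[3] 37 ≡ 6^2 + 1 (base 6). Lift 7: 50. −1: 49.
[4] 49 ≡ 7^2 (base 7). Lift 8: 64. −1: 63.
[5] 63 ≡ 7·8 + 7 (base 8). Lift 9: 70. −1: 69.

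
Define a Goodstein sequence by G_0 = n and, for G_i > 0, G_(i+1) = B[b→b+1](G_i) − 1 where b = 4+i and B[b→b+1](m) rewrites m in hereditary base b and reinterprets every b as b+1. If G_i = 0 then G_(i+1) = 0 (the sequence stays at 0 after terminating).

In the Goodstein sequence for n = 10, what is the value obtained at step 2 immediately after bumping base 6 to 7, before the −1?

14

step 0: 10 = 2·4 + 2; sub 5 for 4: 2·5 + 2; = 12; G_1 = 12−1 = 11
step 1: 11 = 2·5 + 1; sub 6 for 5: 2·6 + 1; = 13; G_2 = 13−1 = 12
step 2: 12 = 2·6; sub 7 for 6: 2·7; = 14; G_3 = 14−1 = 13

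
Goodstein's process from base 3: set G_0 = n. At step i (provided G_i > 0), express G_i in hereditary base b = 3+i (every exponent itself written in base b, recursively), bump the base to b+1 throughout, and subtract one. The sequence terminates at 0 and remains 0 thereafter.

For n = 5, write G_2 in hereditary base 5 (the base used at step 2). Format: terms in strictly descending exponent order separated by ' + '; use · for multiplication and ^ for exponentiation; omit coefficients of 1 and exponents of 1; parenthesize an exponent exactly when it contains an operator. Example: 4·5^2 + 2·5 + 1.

5

5 —HB3→ 3 + 2 —bump→ 4 + 2 = 6 —(−1)→ 5
5 —HB4→ 4 + 1 —bump→ 5 + 1 = 6 —(−1)→ 5
5 —HB5→ 5 —bump→ 6 = 6 —(−1)→ 5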